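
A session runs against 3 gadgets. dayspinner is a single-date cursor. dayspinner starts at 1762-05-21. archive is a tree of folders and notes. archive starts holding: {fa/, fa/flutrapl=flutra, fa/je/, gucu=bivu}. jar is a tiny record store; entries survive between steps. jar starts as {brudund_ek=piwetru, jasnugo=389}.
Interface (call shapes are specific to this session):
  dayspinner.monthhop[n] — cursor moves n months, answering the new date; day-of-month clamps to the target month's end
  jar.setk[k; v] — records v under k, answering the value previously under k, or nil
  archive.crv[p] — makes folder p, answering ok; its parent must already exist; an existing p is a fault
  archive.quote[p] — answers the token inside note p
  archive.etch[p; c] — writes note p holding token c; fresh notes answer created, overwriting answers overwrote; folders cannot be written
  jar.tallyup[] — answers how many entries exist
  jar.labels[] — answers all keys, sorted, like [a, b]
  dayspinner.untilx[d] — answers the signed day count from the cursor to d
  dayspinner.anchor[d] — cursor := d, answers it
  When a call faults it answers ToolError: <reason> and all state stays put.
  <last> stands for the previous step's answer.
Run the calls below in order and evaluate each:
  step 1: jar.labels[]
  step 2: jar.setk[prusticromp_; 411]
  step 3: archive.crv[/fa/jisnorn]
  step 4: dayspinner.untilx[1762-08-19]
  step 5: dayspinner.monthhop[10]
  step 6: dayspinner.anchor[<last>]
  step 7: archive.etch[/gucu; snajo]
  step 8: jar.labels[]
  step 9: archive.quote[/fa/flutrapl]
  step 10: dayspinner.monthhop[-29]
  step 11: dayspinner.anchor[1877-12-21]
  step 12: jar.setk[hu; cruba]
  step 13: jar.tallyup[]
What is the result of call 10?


I try labels, → [brudund_ek, jasnugo].
I call setk on prusticromp_, 411, — result: nil.
I call crv on /fa/jisnorn, and see ok.
Using untilx on 1762-08-19, and observe 90.
Using monthhop on 10, giving 1763-03-21.
Now I run anchor on <last>, and get 1763-03-21.
I invoke etch on /gucu, snajo, → overwrote.
I try labels(), yielding [brudund_ek, jasnugo, prusticromp_].
Now I run quote on /fa/flutrapl, → flutra.
Now I run monthhop on -29, — result: 1760-10-21.
I try anchor on 1877-12-21, and see 1877-12-21.
Using setk on hu, cruba, and see nil.
Using tallyup(), giving 4.

Answer: 1760-10-21


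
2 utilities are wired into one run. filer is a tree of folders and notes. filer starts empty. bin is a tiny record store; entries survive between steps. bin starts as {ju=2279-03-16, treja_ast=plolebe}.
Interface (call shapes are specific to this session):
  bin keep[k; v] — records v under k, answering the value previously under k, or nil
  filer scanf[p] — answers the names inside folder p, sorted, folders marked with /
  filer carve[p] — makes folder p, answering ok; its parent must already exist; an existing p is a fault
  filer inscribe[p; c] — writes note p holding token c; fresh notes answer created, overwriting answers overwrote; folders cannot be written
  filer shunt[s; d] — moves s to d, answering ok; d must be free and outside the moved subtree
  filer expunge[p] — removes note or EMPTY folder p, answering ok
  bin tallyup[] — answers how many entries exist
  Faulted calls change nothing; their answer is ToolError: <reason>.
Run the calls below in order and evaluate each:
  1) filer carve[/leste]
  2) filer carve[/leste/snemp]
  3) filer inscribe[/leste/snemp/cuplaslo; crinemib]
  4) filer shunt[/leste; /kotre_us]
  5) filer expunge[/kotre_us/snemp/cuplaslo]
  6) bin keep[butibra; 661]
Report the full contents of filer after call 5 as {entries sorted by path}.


I run filer carve with p='/leste', — result: ok.
Invoking filer carve with p='/leste/snemp', and observe ok.
Calling filer inscribe with p='/leste/snemp/cuplaslo', c='crinemib', — result: created.
Invoking filer shunt with s='/leste', d='/kotre_us', and observe ok.
I try filer expunge with p='/kotre_us/snemp/cuplaslo', giving ok.
Calling bin keep with k='butibra', v='661', yielding nil.

Answer: {kotre_us/, kotre_us/snemp/}


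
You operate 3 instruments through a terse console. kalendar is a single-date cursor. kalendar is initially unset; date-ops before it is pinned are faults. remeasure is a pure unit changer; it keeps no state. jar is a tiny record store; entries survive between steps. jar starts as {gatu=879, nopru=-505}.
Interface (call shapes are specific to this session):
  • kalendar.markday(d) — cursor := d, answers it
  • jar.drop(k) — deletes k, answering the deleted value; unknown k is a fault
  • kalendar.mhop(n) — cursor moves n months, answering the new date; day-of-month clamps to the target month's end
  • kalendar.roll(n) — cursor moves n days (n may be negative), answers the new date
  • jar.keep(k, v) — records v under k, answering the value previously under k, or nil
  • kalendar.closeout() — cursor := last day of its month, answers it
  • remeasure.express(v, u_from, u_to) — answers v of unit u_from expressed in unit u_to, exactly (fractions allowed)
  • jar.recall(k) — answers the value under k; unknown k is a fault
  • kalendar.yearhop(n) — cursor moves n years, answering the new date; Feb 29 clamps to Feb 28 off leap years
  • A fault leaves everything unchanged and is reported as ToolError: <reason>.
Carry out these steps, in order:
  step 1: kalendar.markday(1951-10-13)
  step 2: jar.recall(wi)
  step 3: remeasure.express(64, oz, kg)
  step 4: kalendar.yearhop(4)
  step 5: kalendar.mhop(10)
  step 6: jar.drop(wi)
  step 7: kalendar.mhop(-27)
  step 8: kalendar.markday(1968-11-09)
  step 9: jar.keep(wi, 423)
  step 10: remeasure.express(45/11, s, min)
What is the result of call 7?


% 1. markday(d: 1951-10-13) ~> 1951-10-13
% 2. recall(k: wi) ~> ToolError: no such key wi
% 3. express(v: 64, u_from: oz, u_to: kg) ~> 45359237/25000000
% 4. yearhop(n: 4) ~> 1955-10-13
% 5. mhop(n: 10) ~> 1956-08-13
% 6. drop(k: wi) ~> ToolError: no such key wi
% 7. mhop(n: -27) ~> 1954-05-13
% 8. markday(d: 1968-11-09) ~> 1968-11-09
% 9. keep(k: wi, v: 423) ~> nil
% 10. express(v: 45/11, u_from: s, u_to: min) ~> 3/44

Answer: 1954-05-13


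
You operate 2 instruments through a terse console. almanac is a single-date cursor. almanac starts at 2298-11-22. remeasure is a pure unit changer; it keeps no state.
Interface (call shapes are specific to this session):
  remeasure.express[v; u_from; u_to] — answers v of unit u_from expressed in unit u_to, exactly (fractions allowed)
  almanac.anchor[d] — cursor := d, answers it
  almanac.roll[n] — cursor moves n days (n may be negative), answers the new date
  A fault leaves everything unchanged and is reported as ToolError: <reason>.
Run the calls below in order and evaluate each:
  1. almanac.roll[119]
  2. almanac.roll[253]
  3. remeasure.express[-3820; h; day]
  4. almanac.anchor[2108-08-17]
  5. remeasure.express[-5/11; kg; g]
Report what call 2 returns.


Answer: 2299-11-29

Derivation:
-- 1. almanac.roll(n: 119) ~> 2299-03-21
-- 2. almanac.roll(n: 253) ~> 2299-11-29
-- 3. remeasure.express(v: -3820, u_from: h, u_to: day) ~> -955/6
-- 4. almanac.anchor(d: 2108-08-17) ~> 2108-08-17
-- 5. remeasure.express(v: -5/11, u_from: kg, u_to: g) ~> -5000/11


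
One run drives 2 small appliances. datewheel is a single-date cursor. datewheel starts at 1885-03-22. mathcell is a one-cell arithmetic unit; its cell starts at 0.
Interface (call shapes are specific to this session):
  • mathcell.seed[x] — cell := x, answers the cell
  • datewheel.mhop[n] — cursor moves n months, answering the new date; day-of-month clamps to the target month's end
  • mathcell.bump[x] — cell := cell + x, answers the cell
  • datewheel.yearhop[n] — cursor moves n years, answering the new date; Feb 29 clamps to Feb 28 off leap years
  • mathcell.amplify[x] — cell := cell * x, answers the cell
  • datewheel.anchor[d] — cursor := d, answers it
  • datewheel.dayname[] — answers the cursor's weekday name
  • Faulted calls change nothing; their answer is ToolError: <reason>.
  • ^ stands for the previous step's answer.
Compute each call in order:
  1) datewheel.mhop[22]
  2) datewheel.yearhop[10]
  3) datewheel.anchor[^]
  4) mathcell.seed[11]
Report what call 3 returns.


>> datewheel.mhop(n='22')
<< 1887-01-22
>> datewheel.yearhop(n='10')
<< 1897-01-22
>> datewheel.anchor(d='^')
<< 1897-01-22
>> mathcell.seed(x='11')
<< 11

Answer: 1897-01-22


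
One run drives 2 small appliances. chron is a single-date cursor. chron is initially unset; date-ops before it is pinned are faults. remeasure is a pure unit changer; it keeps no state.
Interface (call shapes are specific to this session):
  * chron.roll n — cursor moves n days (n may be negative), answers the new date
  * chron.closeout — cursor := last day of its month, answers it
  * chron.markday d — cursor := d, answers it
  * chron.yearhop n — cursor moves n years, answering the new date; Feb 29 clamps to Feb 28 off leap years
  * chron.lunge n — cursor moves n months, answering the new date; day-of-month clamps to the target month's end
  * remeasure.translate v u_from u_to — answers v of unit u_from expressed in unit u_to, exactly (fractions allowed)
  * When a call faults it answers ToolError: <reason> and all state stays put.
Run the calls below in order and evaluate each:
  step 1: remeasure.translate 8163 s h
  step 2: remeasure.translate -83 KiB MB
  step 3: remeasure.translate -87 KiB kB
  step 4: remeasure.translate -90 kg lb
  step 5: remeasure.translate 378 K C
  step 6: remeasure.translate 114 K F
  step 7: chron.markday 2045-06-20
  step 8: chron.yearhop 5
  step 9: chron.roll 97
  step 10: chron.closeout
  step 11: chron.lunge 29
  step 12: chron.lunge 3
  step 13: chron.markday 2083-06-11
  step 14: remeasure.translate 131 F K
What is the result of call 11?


Answer: 2053-02-28

Derivation:
>> remeasure.translate(v→8163, u_from→s, u_to→h)
<< 907/400
>> remeasure.translate(v→-83, u_from→KiB, u_to→MB)
<< -1328/15625
>> remeasure.translate(v→-87, u_from→KiB, u_to→kB)
<< -11136/125
>> remeasure.translate(v→-90, u_from→kg, u_to→lb)
<< -9000000000/45359237
>> remeasure.translate(v→378, u_from→K, u_to→C)
<< 2097/20
>> remeasure.translate(v→114, u_from→K, u_to→F)
<< -25447/100
>> chron.markday(d→2045-06-20)
<< 2045-06-20
>> chron.yearhop(n→5)
<< 2050-06-20
>> chron.roll(n→97)
<< 2050-09-25
>> chron.closeout()
<< 2050-09-30
>> chron.lunge(n→29)
<< 2053-02-28
>> chron.lunge(n→3)
<< 2053-05-28
>> chron.markday(d→2083-06-11)
<< 2083-06-11
>> remeasure.translate(v→131, u_from→F, u_to→K)
<< 6563/20


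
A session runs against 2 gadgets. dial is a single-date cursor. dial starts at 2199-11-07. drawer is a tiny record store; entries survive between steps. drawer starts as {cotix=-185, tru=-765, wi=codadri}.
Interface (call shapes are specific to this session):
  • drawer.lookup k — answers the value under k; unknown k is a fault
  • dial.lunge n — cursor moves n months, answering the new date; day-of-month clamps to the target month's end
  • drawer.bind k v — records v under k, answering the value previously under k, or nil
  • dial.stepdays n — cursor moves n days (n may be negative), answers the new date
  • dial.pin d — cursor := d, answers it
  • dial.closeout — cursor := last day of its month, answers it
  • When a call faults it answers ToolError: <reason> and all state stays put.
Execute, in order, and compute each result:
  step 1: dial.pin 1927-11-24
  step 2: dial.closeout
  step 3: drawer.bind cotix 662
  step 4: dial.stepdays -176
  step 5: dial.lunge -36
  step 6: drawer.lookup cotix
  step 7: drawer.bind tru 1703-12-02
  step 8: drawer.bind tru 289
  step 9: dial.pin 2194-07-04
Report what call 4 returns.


-- 1. dial.pin(d='1927-11-24') -> 1927-11-24
-- 2. dial.closeout() -> 1927-11-30
-- 3. drawer.bind(k='cotix', v='662') -> -185
-- 4. dial.stepdays(n='-176') -> 1927-06-07
-- 5. dial.lunge(n='-36') -> 1924-06-07
-- 6. drawer.lookup(k='cotix') -> 662
-- 7. drawer.bind(k='tru', v='1703-12-02') -> -765
-- 8. drawer.bind(k='tru', v='289') -> 1703-12-02
-- 9. dial.pin(d='2194-07-04') -> 2194-07-04

Answer: 1927-06-07


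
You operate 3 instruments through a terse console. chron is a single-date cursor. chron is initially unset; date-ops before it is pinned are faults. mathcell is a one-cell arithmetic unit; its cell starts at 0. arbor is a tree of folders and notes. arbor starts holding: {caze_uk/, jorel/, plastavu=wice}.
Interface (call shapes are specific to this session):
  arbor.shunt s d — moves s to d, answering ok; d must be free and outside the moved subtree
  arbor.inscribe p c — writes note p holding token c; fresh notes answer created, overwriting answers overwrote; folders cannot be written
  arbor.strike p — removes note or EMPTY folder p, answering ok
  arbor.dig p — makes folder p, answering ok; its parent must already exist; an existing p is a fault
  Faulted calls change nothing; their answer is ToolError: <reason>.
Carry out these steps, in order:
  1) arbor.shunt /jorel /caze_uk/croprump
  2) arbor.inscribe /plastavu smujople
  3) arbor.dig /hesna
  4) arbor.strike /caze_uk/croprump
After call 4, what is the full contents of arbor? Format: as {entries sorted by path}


Act: arbor.shunt[s=/jorel; d=/caze_uk/croprump]
Obs: ok
Act: arbor.inscribe[p=/plastavu; c=smujople]
Obs: overwrote
Act: arbor.dig[p=/hesna]
Obs: ok
Act: arbor.strike[p=/caze_uk/croprump]
Obs: ok

Answer: {caze_uk/, hesna/, plastavu=smujople}


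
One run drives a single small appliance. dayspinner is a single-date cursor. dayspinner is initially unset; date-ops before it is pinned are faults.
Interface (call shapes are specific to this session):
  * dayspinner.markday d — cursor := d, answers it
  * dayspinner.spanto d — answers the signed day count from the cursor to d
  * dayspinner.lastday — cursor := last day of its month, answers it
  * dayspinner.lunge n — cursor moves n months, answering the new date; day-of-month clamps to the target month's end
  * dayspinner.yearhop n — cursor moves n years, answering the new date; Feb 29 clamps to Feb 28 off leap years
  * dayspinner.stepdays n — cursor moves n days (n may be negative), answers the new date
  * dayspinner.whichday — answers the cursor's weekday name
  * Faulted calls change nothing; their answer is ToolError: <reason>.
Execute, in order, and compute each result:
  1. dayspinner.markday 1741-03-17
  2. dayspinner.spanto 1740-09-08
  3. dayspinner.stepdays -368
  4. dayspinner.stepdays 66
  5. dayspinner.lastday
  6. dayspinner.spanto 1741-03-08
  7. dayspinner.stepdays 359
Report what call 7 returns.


-> dayspinner.markday(d=1741-03-17)
<- 1741-03-17
-> dayspinner.spanto(d=1740-09-08)
<- -190
-> dayspinner.stepdays(n=-368)
<- 1740-03-14
-> dayspinner.stepdays(n=66)
<- 1740-05-19
-> dayspinner.lastday()
<- 1740-05-31
-> dayspinner.spanto(d=1741-03-08)
<- 281
-> dayspinner.stepdays(n=359)
<- 1741-05-25

Answer: 1741-05-25


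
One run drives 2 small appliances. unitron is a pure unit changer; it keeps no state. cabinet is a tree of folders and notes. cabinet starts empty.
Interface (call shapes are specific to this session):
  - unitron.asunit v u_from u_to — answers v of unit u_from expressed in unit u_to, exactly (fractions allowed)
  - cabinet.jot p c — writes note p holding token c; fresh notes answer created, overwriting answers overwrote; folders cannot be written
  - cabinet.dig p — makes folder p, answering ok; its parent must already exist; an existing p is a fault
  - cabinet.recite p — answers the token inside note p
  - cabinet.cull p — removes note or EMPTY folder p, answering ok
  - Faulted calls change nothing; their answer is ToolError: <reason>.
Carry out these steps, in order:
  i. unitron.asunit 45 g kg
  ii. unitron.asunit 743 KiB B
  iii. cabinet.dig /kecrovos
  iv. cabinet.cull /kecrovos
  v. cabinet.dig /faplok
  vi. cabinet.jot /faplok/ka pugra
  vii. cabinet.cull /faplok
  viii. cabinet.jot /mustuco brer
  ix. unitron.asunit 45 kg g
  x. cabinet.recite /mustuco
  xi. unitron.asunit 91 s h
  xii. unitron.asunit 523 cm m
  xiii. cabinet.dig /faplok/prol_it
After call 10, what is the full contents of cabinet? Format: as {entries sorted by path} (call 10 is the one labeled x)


Answer: {faplok/, faplok/ka=pugra, mustuco=brer}

Derivation:
# 1. unitron.asunit(45, g, kg) => 9/200
# 2. unitron.asunit(743, KiB, B) => 760832
# 3. cabinet.dig(/kecrovos) => ok
# 4. cabinet.cull(/kecrovos) => ok
# 5. cabinet.dig(/faplok) => ok
# 6. cabinet.jot(/faplok/ka, pugra) => created
# 7. cabinet.cull(/faplok) => ToolError: not empty
# 8. cabinet.jot(/mustuco, brer) => created
# 9. unitron.asunit(45, kg, g) => 45000
# 10. cabinet.recite(/mustuco) => brer
# 11. unitron.asunit(91, s, h) => 91/3600
# 12. unitron.asunit(523, cm, m) => 523/100
# 13. cabinet.dig(/faplok/prol_it) => ok


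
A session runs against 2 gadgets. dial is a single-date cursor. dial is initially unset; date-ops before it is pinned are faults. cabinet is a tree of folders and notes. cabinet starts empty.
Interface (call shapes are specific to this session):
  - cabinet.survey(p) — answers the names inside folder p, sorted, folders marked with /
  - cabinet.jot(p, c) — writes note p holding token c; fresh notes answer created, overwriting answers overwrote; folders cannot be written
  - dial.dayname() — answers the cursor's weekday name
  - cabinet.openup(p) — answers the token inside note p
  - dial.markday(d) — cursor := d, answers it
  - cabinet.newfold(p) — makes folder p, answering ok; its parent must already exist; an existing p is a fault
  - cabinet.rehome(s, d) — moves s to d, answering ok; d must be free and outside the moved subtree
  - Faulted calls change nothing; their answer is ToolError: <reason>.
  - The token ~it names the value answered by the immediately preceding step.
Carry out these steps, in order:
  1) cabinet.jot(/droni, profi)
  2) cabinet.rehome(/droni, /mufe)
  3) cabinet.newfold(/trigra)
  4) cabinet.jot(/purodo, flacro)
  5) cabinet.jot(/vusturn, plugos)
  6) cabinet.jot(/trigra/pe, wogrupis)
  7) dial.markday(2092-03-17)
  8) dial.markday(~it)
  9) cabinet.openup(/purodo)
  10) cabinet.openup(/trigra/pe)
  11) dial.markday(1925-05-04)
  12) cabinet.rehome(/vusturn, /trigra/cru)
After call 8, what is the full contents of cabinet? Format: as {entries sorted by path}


% cabinet.jot p=/droni c=profi
:: created
% cabinet.rehome s=/droni d=/mufe
:: ok
% cabinet.newfold p=/trigra
:: ok
% cabinet.jot p=/purodo c=flacro
:: created
% cabinet.jot p=/vusturn c=plugos
:: created
% cabinet.jot p=/trigra/pe c=wogrupis
:: created
% dial.markday d=2092-03-17
:: 2092-03-17
% dial.markday d=~it
:: 2092-03-17
% cabinet.openup p=/purodo
:: flacro
% cabinet.openup p=/trigra/pe
:: wogrupis
% dial.markday d=1925-05-04
:: 1925-05-04
% cabinet.rehome s=/vusturn d=/trigra/cru
:: ok

Answer: {mufe=profi, purodo=flacro, trigra/, trigra/pe=wogrupis, vusturn=plugos}


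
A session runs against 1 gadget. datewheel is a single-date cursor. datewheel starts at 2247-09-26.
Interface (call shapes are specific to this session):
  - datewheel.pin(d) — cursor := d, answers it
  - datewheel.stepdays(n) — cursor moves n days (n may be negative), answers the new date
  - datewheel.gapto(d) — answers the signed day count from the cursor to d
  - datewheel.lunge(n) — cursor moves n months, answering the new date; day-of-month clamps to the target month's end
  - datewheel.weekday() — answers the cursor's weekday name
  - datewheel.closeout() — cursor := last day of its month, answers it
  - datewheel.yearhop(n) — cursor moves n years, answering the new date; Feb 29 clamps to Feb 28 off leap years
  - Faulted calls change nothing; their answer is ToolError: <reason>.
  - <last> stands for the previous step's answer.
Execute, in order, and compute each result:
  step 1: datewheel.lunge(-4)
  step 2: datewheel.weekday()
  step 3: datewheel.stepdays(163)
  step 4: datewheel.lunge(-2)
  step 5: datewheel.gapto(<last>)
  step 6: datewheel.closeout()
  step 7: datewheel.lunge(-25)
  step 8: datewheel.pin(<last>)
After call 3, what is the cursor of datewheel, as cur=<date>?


Answer: cur=2247-11-05

Derivation:
Do: datewheel.lunge[n: -4]
See: 2247-05-26
Do: datewheel.weekday[]
See: Wednesday
Do: datewheel.stepdays[n: 163]
See: 2247-11-05
Do: datewheel.lunge[n: -2]
See: 2247-09-05
Do: datewheel.gapto[d: <last>]
See: 0
Do: datewheel.closeout[]
See: 2247-09-30
Do: datewheel.lunge[n: -25]
See: 2245-08-30
Do: datewheel.pin[d: <last>]
See: 2245-08-30


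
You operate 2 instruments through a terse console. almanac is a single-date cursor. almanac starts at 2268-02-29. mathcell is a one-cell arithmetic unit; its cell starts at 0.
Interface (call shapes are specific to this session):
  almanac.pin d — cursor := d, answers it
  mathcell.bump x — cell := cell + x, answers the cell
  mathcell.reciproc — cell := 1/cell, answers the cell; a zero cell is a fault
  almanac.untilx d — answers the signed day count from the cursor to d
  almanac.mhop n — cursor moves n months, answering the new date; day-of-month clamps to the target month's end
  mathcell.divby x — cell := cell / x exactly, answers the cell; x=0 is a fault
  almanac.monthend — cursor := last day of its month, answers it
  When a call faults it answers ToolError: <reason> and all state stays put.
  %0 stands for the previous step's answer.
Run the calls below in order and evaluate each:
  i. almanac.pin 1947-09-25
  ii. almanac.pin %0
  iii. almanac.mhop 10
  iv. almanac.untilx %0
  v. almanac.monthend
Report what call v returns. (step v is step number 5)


Answer: 1948-07-31

Derivation:
>>> pin d: 1947-09-25
[out] 1947-09-25
>>> pin d: %0
[out] 1947-09-25
>>> mhop n: 10
[out] 1948-07-25
>>> untilx d: %0
[out] 0
>>> monthend
[out] 1948-07-31


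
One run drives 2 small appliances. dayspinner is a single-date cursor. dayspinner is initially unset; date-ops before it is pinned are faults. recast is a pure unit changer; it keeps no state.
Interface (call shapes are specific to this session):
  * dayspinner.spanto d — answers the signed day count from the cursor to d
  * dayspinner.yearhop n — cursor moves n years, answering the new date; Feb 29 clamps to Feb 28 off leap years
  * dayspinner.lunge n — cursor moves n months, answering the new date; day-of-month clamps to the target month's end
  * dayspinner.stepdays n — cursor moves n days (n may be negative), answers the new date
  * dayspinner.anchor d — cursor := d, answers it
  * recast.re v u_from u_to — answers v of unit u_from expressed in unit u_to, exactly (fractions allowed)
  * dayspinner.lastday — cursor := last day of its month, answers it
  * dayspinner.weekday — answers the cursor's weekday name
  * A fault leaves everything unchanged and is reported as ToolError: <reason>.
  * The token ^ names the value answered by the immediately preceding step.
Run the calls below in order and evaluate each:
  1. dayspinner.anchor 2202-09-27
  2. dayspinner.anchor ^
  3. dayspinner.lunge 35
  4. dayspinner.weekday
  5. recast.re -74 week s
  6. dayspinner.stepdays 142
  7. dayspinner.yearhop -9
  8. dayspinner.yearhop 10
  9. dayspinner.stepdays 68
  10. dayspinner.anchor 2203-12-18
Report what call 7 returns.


~$ dayspinner.anchor 2202-09-27
[out] 2202-09-27
~$ dayspinner.anchor ^
[out] 2202-09-27
~$ dayspinner.lunge 35
[out] 2205-08-27
~$ dayspinner.weekday
[out] Tuesday
~$ recast.re -74 week s
[out] -44755200
~$ dayspinner.stepdays 142
[out] 2206-01-16
~$ dayspinner.yearhop -9
[out] 2197-01-16
~$ dayspinner.yearhop 10
[out] 2207-01-16
~$ dayspinner.stepdays 68
[out] 2207-03-25
~$ dayspinner.anchor 2203-12-18
[out] 2203-12-18

Answer: 2197-01-16


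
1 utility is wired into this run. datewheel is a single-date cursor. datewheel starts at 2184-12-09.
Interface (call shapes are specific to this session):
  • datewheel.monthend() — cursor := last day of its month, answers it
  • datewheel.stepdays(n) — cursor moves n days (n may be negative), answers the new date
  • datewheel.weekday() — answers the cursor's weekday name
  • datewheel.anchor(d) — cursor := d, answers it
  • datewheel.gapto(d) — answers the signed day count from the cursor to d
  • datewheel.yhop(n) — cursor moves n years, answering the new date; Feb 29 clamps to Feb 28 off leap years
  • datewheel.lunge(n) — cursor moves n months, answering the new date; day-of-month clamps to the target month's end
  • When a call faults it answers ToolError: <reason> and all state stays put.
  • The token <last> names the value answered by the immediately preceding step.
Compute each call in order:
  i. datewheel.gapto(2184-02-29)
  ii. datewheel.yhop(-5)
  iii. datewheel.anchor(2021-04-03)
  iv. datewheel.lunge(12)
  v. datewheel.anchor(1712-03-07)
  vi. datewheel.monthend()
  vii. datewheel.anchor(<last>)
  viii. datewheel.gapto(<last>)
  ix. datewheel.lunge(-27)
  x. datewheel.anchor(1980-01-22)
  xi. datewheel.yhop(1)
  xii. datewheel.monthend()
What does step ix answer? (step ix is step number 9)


Answer: 1709-12-31

Derivation:
Then datewheel.gapto on d: 2184-02-29, yielding -284.
Calling datewheel.yhop on n: -5, → 2179-12-09.
Invoking datewheel.anchor on d: 2021-04-03, → 2021-04-03.
I call datewheel.lunge on n: 12, which returns 2022-04-03.
Then datewheel.anchor on d: 1712-03-07, and see 1712-03-07.
I try datewheel.monthend(), giving 1712-03-31.
I use datewheel.anchor on d: <last>, and see 1712-03-31.
Then datewheel.gapto on d: <last>, and get 0.
Using datewheel.lunge on n: -27, and see 1709-12-31.
I invoke datewheel.anchor on d: 1980-01-22, and see 1980-01-22.
Then datewheel.yhop on n: 1, which returns 1981-01-22.
I invoke datewheel.monthend, yielding 1981-01-31.


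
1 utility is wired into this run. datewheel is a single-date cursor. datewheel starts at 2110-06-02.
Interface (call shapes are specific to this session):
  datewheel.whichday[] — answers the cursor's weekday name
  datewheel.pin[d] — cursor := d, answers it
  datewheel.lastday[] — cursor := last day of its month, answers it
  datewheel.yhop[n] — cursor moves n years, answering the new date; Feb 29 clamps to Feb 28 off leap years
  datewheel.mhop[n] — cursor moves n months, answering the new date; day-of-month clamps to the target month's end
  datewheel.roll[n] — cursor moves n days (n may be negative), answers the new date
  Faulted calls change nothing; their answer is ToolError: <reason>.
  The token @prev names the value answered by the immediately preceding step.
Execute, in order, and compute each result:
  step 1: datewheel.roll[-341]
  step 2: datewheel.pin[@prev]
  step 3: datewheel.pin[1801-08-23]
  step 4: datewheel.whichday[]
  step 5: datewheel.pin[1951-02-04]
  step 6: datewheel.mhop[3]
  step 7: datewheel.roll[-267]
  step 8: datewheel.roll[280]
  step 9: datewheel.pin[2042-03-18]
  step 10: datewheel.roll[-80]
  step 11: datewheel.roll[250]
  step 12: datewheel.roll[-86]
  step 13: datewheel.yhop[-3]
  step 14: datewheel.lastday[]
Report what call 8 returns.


Answer: 1951-05-17

Derivation:
·→ roll(n→-341)
·← 2109-06-26
·→ pin(d→@prev)
·← 2109-06-26
·→ pin(d→1801-08-23)
·← 1801-08-23
·→ whichday()
·← Sunday
·→ pin(d→1951-02-04)
·← 1951-02-04
·→ mhop(n→3)
·← 1951-05-04
·→ roll(n→-267)
·← 1950-08-10
·→ roll(n→280)
·← 1951-05-17
·→ pin(d→2042-03-18)
·← 2042-03-18
·→ roll(n→-80)
·← 2041-12-28
·→ roll(n→250)
·← 2042-09-04
·→ roll(n→-86)
·← 2042-06-10
·→ yhop(n→-3)
·← 2039-06-10
·→ lastday()
·← 2039-06-30


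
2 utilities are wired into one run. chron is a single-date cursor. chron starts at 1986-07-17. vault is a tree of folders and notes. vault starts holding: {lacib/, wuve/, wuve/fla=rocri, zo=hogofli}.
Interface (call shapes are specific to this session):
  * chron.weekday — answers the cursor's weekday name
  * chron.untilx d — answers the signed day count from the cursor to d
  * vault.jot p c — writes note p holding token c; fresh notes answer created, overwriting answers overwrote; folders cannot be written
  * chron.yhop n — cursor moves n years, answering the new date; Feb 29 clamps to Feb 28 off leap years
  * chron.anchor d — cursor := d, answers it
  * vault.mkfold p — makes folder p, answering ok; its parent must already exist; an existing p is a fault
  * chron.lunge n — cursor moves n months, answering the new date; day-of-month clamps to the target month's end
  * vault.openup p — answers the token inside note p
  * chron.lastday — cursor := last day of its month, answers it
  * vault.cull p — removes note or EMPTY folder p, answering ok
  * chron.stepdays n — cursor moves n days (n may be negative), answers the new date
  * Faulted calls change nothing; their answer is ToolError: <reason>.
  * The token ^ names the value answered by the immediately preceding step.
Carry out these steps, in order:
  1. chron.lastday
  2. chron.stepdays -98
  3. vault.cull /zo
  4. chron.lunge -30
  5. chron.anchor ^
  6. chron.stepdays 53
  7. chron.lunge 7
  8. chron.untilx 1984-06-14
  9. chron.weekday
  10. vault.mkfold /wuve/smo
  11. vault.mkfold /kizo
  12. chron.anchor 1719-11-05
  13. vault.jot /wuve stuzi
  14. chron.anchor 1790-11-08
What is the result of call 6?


Answer: 1983-12-16

Derivation:
% lastday
:: 1986-07-31
% stepdays n→-98
:: 1986-04-24
% cull p→/zo
:: ok
% lunge n→-30
:: 1983-10-24
% anchor d→^
:: 1983-10-24
% stepdays n→53
:: 1983-12-16
% lunge n→7
:: 1984-07-16
% untilx d→1984-06-14
:: -32
% weekday
:: Monday
% mkfold p→/wuve/smo
:: ok
% mkfold p→/kizo
:: ok
% anchor d→1719-11-05
:: 1719-11-05
% jot p→/wuve c→stuzi
:: ToolError: is a directory
% anchor d→1790-11-08
:: 1790-11-08


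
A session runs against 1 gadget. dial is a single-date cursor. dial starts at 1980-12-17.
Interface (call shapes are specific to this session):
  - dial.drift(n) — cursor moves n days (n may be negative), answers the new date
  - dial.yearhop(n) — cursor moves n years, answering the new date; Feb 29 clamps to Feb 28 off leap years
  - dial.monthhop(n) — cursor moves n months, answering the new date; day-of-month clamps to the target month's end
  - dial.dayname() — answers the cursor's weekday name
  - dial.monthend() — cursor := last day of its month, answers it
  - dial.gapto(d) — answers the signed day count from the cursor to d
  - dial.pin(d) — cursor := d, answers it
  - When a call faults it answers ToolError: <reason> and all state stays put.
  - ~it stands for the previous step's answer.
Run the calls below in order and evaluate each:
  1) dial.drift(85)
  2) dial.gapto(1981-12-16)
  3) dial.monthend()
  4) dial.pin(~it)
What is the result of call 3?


Answer: 1981-03-31

Derivation:
>>> dial.drift n='85'
= 1981-03-12
>>> dial.gapto d='1981-12-16'
= 279
>>> dial.monthend
= 1981-03-31
>>> dial.pin d='~it'
= 1981-03-31


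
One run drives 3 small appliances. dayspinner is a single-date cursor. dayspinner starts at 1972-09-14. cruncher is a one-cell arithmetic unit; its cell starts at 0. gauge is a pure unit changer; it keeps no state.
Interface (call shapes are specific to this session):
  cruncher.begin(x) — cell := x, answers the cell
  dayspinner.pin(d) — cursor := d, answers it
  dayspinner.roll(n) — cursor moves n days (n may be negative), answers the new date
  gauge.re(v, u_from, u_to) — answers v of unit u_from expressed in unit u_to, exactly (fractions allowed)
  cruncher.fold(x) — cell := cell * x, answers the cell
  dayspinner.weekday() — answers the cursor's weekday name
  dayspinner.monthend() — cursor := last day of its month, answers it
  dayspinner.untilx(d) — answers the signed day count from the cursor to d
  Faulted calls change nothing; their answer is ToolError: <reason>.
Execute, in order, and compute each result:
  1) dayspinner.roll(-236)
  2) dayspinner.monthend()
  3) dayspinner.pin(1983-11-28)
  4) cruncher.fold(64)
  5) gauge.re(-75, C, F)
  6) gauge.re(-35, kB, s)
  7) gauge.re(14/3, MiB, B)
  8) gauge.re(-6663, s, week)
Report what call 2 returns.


Answer: 1972-01-31

Derivation:
Do: dayspinner.roll[-236]
See: 1972-01-22
Do: dayspinner.monthend[]
See: 1972-01-31
Do: dayspinner.pin[1983-11-28]
See: 1983-11-28
Do: cruncher.fold[64]
See: 0
Do: gauge.re[-75; C; F]
See: -103
Do: gauge.re[-35; kB; s]
See: ToolError: incompatible units
Do: gauge.re[14/3; MiB; B]
See: 14680064/3
Do: gauge.re[-6663; s; week]
See: -2221/201600


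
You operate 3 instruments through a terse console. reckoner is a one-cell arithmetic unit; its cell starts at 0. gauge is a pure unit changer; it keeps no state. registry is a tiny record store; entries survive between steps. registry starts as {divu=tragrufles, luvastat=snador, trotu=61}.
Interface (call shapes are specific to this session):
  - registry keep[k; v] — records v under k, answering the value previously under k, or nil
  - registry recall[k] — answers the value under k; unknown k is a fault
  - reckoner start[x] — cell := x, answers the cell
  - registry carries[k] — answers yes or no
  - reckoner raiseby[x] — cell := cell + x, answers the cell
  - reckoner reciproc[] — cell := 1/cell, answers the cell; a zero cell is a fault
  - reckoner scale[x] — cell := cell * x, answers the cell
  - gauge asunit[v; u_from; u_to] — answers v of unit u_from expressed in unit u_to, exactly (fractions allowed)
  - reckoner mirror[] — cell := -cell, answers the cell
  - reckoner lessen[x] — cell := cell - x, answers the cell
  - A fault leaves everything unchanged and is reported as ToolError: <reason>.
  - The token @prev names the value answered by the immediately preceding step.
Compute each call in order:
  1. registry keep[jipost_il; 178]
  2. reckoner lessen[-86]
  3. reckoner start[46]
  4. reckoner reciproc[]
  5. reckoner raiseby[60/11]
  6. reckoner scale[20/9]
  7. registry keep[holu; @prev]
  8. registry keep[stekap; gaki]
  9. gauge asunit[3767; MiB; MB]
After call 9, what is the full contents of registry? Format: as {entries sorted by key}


Answer: {divu=tragrufles, holu=27710/2277, jipost_il=178, luvastat=snador, stekap=gaki, trotu=61}

Derivation:
Using registry keep on k='jipost_il', v='178', and observe nil.
I invoke reckoner lessen on x='-86': 86.
Invoking reckoner start on x='46', → 46.
Now I run reckoner reciproc(), giving 1/46.
Then reckoner raiseby on x='60/11', yielding 2771/506.
Now I run reckoner scale on x='20/9', and get 27710/2277.
Now I run registry keep on k='holu', v='@prev', yielding nil.
Invoking registry keep on k='stekap', v='gaki', → nil.
I try gauge asunit on v='3767', u_from='MiB', u_to='MB', and get 61718528/15625.


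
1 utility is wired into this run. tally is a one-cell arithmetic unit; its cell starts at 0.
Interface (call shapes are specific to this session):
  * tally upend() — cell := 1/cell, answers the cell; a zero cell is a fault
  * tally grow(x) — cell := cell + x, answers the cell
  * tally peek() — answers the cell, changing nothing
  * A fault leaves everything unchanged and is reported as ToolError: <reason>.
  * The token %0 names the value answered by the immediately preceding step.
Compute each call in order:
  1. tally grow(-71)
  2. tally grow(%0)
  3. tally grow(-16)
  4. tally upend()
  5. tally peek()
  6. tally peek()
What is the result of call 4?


Answer: -1/158

Derivation:
-> tally grow(x: -71)
<- -71
-> tally grow(x: %0)
<- -142
-> tally grow(x: -16)
<- -158
-> tally upend()
<- -1/158
-> tally peek()
<- -1/158
-> tally peek()
<- -1/158


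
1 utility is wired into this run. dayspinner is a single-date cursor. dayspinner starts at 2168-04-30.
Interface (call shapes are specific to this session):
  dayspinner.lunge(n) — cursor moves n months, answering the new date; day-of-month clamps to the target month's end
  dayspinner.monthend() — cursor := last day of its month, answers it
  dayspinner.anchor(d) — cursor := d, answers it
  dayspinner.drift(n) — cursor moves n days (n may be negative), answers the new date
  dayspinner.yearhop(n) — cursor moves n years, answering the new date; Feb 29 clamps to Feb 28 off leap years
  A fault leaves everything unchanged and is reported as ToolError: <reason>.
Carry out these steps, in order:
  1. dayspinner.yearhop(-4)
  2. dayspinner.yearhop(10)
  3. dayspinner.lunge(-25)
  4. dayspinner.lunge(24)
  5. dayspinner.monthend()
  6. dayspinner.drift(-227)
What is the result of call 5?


>> dayspinner.yearhop(-4)
<< 2164-04-30
>> dayspinner.yearhop(10)
<< 2174-04-30
>> dayspinner.lunge(-25)
<< 2172-03-30
>> dayspinner.lunge(24)
<< 2174-03-30
>> dayspinner.monthend()
<< 2174-03-31
>> dayspinner.drift(-227)
<< 2173-08-16

Answer: 2174-03-31


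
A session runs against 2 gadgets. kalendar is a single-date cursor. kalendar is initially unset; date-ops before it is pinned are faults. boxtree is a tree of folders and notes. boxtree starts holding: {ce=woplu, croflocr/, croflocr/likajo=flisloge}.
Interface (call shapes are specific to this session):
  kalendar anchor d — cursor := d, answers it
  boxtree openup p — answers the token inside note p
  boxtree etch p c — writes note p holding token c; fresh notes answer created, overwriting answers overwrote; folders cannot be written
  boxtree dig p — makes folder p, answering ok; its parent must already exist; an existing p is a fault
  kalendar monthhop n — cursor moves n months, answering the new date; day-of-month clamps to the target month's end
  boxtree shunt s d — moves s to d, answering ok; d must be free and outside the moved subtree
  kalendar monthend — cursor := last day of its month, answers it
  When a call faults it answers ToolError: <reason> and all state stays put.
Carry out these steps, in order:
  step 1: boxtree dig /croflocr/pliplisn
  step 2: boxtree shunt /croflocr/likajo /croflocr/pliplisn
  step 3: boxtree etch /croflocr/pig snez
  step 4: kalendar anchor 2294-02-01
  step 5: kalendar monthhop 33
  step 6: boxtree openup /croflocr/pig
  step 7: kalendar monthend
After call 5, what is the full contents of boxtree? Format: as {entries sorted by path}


Answer: {ce=woplu, croflocr/, croflocr/likajo=flisloge, croflocr/pig=snez, croflocr/pliplisn/}

Derivation:
Do: boxtree dig[p=/croflocr/pliplisn]
See: ok
Do: boxtree shunt[s=/croflocr/likajo; d=/croflocr/pliplisn]
See: ToolError: exists
Do: boxtree etch[p=/croflocr/pig; c=snez]
See: created
Do: kalendar anchor[d=2294-02-01]
See: 2294-02-01
Do: kalendar monthhop[n=33]
See: 2296-11-01
Do: boxtree openup[p=/croflocr/pig]
See: snez
Do: kalendar monthend[]
See: 2296-11-30


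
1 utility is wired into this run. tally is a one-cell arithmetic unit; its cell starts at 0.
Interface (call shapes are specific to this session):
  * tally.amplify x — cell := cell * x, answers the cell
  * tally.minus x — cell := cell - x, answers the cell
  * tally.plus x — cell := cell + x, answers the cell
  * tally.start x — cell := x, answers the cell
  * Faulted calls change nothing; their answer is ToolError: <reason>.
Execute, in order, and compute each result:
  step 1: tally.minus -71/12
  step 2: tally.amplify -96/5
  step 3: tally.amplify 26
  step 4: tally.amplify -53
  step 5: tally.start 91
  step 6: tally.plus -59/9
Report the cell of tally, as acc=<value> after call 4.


-- 1. tally.minus(x='-71/12') : 71/12
-- 2. tally.amplify(x='-96/5') : -568/5
-- 3. tally.amplify(x='26') : -14768/5
-- 4. tally.amplify(x='-53') : 782704/5
-- 5. tally.start(x='91') : 91
-- 6. tally.plus(x='-59/9') : 760/9

Answer: acc=782704/5


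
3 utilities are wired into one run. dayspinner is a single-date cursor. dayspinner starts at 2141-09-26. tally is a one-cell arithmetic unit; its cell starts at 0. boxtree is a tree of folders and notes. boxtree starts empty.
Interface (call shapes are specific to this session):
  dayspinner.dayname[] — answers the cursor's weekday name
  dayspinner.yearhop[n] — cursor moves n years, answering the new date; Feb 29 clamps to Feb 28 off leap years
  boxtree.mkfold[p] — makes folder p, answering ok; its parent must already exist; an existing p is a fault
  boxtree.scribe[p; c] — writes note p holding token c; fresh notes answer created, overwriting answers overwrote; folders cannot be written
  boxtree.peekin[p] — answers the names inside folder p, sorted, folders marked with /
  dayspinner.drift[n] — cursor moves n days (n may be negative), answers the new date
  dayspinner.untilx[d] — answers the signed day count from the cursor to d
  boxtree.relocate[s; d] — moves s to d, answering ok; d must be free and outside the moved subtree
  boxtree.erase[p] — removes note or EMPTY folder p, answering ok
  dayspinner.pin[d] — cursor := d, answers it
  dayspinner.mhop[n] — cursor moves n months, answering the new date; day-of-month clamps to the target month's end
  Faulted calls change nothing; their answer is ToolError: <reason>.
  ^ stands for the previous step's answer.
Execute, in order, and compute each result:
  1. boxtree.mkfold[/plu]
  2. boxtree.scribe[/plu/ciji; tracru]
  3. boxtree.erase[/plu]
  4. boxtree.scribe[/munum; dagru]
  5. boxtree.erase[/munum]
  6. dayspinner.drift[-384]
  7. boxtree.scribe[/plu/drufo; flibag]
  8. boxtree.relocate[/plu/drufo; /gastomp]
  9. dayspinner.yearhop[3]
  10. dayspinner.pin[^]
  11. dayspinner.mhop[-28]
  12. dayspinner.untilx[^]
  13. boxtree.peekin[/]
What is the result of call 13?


Answer: [gastomp, plu/]

Derivation:
I run mkfold(p→/plu), yielding ok.
Invoking scribe(p→/plu/ciji, c→tracru), — result: created.
Calling erase(p→/plu), giving ToolError: not empty.
Invoking scribe(p→/munum, c→dagru): created.
Now I run erase(p→/munum), yielding ok.
Using drift(n→-384), — result: 2140-09-07.
I invoke scribe(p→/plu/drufo, c→flibag), and observe created.
Calling relocate(s→/plu/drufo, d→/gastomp): ok.
Now I run yearhop(n→3), → 2143-09-07.
I use pin(d→^), and get 2143-09-07.
Now I run mhop(n→-28), and observe 2141-05-07.
I use untilx(d→^), and see 0.
Then peekin(p→/), → [gastomp, plu/].
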